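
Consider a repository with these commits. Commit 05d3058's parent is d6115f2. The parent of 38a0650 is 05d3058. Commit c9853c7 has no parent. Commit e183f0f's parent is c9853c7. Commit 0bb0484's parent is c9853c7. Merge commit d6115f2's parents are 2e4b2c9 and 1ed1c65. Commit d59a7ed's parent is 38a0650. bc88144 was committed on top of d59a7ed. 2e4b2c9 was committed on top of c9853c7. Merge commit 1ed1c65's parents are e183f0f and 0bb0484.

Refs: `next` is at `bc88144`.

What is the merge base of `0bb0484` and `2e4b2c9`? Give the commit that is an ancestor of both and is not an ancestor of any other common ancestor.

Ancestors of 0bb0484: {0bb0484, c9853c7}.
Ancestors of 2e4b2c9: {2e4b2c9, c9853c7}.
Common ancestors: {c9853c7}.
The only common ancestor is c9853c7, so it is the merge base.

c9853c7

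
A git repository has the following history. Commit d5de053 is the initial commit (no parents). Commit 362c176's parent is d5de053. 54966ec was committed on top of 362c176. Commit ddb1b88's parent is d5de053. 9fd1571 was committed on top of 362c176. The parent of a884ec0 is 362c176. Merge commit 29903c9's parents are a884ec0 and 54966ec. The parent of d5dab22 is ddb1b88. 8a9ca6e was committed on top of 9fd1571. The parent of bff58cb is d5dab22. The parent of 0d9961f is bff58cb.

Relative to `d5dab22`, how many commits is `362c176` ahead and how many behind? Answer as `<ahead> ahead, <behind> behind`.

1 ahead, 2 behind

Reachable from 362c176: {362c176, d5de053}.
Reachable from d5dab22: {d5dab22, d5de053, ddb1b88}.
Only in 362c176's history (ahead): {362c176} — 1.
Only in d5dab22's history (behind): {d5dab22, ddb1b88} — 2.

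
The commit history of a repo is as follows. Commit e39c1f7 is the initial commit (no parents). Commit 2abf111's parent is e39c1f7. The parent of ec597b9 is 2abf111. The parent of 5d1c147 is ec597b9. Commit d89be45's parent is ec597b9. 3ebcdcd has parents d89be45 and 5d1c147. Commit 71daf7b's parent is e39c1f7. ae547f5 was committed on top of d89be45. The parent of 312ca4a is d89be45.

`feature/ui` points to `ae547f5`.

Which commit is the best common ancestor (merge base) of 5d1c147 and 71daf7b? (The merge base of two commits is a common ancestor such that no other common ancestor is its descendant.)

Ancestors of 5d1c147: {2abf111, 5d1c147, e39c1f7, ec597b9}.
Ancestors of 71daf7b: {71daf7b, e39c1f7}.
Common ancestors: {e39c1f7}.
The only common ancestor is e39c1f7, so it is the merge base.

e39c1f7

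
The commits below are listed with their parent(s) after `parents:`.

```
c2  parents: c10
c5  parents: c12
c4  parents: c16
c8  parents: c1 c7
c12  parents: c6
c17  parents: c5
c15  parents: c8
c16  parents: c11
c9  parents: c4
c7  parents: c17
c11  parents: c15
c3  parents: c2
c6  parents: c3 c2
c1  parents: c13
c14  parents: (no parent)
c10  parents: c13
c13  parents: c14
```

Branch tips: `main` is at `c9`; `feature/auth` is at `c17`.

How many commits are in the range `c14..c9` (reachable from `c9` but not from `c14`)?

16

Reachable from c9: {c1, c10, c11, c12, c13, c14, c15, c16, c17, c2, c3, c4, c5, c6, c7, c8, c9}.
Reachable from c14: {c14}.
In c9's history but not c14's: {c1, c10, c11, c12, c13, c15, c16, c17, c2, c3, c4, c5, c6, c7, c8, c9} — 16 commits.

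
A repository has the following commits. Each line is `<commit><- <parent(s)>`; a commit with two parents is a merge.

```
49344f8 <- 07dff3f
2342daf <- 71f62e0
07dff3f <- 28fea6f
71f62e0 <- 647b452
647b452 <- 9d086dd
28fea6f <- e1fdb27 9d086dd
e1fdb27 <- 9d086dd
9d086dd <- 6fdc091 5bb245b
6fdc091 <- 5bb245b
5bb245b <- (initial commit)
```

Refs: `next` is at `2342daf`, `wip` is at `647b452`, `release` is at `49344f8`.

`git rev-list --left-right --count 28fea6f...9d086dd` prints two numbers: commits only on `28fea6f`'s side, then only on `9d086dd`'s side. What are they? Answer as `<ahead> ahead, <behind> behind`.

Reachable from 28fea6f: {28fea6f, 5bb245b, 6fdc091, 9d086dd, e1fdb27}.
Reachable from 9d086dd: {5bb245b, 6fdc091, 9d086dd}.
Only in 28fea6f's history (ahead): {28fea6f, e1fdb27} — 2.
Only in 9d086dd's history (behind): {} — 0.

2 ahead, 0 behind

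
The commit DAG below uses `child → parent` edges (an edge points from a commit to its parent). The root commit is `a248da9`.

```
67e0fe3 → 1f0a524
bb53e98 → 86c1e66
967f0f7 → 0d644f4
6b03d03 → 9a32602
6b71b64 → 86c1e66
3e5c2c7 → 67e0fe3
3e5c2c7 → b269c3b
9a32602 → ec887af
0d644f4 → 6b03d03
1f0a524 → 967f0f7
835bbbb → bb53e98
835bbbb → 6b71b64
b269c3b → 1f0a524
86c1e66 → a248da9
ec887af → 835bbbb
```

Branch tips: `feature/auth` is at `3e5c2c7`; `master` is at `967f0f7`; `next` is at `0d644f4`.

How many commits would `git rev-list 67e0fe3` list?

12

Walking parent pointers from 67e0fe3: reachable set = {0d644f4, 1f0a524, 67e0fe3, 6b03d03, 6b71b64, 835bbbb, 86c1e66, 967f0f7, 9a32602, a248da9, bb53e98, ec887af}.
That is 12 commits.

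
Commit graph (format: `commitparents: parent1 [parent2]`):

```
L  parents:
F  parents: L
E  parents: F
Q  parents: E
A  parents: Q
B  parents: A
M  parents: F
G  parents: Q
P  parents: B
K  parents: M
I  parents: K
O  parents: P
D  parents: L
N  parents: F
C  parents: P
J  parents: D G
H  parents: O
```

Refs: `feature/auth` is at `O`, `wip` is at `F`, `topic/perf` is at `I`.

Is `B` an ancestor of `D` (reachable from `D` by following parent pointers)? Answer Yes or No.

No

Ancestors of D: {D, L}.
B is not in that set, so it is not an ancestor of D.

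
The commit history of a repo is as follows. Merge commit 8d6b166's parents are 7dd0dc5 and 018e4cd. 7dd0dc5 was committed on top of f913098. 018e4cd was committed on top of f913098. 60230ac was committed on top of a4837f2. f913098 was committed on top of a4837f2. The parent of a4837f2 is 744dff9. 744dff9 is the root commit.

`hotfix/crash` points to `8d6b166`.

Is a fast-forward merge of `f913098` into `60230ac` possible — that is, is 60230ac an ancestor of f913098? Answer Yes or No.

A fast-forward from 60230ac to f913098 is possible iff 60230ac is an ancestor of f913098.
Ancestors of f913098: {744dff9, a4837f2, f913098}.
60230ac is not among them, so fast-forward is not possible.

No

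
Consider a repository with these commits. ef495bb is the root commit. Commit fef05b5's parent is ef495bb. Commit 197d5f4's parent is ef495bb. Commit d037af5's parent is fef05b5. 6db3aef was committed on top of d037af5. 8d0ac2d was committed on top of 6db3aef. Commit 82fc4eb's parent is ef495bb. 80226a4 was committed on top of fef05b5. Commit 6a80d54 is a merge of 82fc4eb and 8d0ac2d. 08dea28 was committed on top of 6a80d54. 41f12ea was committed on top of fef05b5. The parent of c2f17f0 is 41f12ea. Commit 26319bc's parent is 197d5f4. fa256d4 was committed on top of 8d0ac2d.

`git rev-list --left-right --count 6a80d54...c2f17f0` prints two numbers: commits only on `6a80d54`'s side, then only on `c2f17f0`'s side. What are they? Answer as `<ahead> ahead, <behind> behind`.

5 ahead, 2 behind

Reachable from 6a80d54: {6a80d54, 6db3aef, 82fc4eb, 8d0ac2d, d037af5, ef495bb, fef05b5}.
Reachable from c2f17f0: {41f12ea, c2f17f0, ef495bb, fef05b5}.
Only in 6a80d54's history (ahead): {6a80d54, 6db3aef, 82fc4eb, 8d0ac2d, d037af5} — 5.
Only in c2f17f0's history (behind): {41f12ea, c2f17f0} — 2.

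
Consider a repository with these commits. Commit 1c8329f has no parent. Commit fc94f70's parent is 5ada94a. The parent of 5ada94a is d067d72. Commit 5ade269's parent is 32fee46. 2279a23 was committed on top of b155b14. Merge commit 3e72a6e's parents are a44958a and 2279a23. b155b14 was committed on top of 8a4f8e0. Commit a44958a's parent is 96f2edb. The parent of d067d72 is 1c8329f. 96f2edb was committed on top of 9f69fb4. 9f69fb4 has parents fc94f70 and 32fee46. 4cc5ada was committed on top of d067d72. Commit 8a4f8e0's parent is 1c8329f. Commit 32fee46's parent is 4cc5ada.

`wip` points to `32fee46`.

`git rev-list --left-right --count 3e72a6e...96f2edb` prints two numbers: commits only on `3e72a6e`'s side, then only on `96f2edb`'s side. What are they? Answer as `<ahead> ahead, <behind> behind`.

Reachable from 3e72a6e: {1c8329f, 2279a23, 32fee46, 3e72a6e, 4cc5ada, 5ada94a, 8a4f8e0, 96f2edb, 9f69fb4, a44958a, b155b14, d067d72, fc94f70}.
Reachable from 96f2edb: {1c8329f, 32fee46, 4cc5ada, 5ada94a, 96f2edb, 9f69fb4, d067d72, fc94f70}.
Only in 3e72a6e's history (ahead): {2279a23, 3e72a6e, 8a4f8e0, a44958a, b155b14} — 5.
Only in 96f2edb's history (behind): {} — 0.

5 ahead, 0 behind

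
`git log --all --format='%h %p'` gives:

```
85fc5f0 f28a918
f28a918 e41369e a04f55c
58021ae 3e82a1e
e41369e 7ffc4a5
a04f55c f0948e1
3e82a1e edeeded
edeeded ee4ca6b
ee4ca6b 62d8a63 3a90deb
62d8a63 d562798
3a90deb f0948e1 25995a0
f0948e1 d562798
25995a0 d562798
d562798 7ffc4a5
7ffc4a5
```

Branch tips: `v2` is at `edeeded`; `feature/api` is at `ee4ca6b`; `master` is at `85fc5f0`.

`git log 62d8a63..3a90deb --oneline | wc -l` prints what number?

3

Reachable from 3a90deb: {25995a0, 3a90deb, 7ffc4a5, d562798, f0948e1}.
Reachable from 62d8a63: {62d8a63, 7ffc4a5, d562798}.
In 3a90deb's history but not 62d8a63's: {25995a0, 3a90deb, f0948e1} — 3 commits.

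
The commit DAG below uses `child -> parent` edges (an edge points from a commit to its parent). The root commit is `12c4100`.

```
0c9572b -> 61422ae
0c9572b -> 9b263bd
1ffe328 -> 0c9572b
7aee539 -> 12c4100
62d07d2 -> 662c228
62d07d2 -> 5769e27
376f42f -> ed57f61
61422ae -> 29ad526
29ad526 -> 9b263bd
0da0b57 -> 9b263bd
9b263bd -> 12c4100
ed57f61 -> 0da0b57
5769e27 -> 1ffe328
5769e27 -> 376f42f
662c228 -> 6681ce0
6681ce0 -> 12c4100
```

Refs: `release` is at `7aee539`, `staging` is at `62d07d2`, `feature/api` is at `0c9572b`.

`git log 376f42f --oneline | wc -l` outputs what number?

Walking parent pointers from 376f42f: reachable set = {0da0b57, 12c4100, 376f42f, 9b263bd, ed57f61}.
That is 5 commits.

5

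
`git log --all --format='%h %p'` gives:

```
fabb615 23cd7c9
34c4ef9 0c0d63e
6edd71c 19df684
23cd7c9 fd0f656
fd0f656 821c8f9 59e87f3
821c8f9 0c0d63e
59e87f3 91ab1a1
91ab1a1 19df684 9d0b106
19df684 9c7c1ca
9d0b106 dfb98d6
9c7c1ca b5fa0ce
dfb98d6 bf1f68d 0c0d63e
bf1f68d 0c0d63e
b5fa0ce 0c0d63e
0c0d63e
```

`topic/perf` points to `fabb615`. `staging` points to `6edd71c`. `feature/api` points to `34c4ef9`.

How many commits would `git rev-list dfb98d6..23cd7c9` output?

Reachable from 23cd7c9: {0c0d63e, 19df684, 23cd7c9, 59e87f3, 821c8f9, 91ab1a1, 9c7c1ca, 9d0b106, b5fa0ce, bf1f68d, dfb98d6, fd0f656}.
Reachable from dfb98d6: {0c0d63e, bf1f68d, dfb98d6}.
In 23cd7c9's history but not dfb98d6's: {19df684, 23cd7c9, 59e87f3, 821c8f9, 91ab1a1, 9c7c1ca, 9d0b106, b5fa0ce, fd0f656} — 9 commits.

9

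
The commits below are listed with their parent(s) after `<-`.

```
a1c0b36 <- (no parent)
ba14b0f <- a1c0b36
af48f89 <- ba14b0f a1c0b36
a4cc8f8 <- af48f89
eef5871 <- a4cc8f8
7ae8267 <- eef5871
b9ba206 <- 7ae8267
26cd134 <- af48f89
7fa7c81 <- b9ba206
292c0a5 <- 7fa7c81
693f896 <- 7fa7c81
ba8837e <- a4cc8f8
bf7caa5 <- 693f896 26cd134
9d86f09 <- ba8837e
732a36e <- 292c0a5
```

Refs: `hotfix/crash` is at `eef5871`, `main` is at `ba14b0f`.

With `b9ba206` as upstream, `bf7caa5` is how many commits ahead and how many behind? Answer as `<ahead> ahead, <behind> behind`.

Reachable from bf7caa5: {26cd134, 693f896, 7ae8267, 7fa7c81, a1c0b36, a4cc8f8, af48f89, b9ba206, ba14b0f, bf7caa5, eef5871}.
Reachable from b9ba206: {7ae8267, a1c0b36, a4cc8f8, af48f89, b9ba206, ba14b0f, eef5871}.
Only in bf7caa5's history (ahead): {26cd134, 693f896, 7fa7c81, bf7caa5} — 4.
Only in b9ba206's history (behind): {} — 0.

4 ahead, 0 behind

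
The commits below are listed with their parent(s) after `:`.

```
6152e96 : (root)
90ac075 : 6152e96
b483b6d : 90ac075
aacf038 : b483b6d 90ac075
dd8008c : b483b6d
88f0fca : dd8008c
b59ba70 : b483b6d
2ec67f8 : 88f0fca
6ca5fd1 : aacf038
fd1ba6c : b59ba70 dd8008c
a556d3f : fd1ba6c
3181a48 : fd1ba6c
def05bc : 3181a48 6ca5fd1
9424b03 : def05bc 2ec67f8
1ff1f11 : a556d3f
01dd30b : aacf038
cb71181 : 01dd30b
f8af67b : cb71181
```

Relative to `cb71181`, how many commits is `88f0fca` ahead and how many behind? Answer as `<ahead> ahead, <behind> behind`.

2 ahead, 3 behind

Reachable from 88f0fca: {6152e96, 88f0fca, 90ac075, b483b6d, dd8008c}.
Reachable from cb71181: {01dd30b, 6152e96, 90ac075, aacf038, b483b6d, cb71181}.
Only in 88f0fca's history (ahead): {88f0fca, dd8008c} — 2.
Only in cb71181's history (behind): {01dd30b, aacf038, cb71181} — 3.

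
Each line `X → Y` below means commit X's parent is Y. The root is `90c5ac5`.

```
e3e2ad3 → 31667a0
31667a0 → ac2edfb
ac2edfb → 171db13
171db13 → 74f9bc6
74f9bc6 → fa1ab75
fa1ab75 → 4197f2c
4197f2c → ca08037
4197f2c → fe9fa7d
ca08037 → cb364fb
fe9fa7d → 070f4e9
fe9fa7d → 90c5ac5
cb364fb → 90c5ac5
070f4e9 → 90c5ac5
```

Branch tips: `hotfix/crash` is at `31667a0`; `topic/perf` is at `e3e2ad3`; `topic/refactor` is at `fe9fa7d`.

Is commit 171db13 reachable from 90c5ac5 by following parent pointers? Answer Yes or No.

No

Ancestors of 90c5ac5: {90c5ac5}.
171db13 is not in that set, so it is not an ancestor of 90c5ac5.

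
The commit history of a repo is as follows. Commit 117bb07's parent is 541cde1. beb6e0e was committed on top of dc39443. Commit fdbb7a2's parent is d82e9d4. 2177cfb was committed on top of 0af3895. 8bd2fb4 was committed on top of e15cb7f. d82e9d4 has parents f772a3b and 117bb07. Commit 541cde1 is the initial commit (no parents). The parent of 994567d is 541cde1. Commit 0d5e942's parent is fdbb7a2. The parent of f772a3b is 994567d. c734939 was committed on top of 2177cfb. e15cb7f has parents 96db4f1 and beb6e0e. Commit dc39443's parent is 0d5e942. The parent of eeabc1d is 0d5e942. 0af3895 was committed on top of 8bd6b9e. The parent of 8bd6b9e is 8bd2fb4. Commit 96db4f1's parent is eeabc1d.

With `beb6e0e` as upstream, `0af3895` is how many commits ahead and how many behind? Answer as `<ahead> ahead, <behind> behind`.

6 ahead, 0 behind

Reachable from 0af3895: {0af3895, 0d5e942, 117bb07, 541cde1, 8bd2fb4, 8bd6b9e, 96db4f1, 994567d, beb6e0e, d82e9d4, dc39443, e15cb7f, eeabc1d, f772a3b, fdbb7a2}.
Reachable from beb6e0e: {0d5e942, 117bb07, 541cde1, 994567d, beb6e0e, d82e9d4, dc39443, f772a3b, fdbb7a2}.
Only in 0af3895's history (ahead): {0af3895, 8bd2fb4, 8bd6b9e, 96db4f1, e15cb7f, eeabc1d} — 6.
Only in beb6e0e's history (behind): {} — 0.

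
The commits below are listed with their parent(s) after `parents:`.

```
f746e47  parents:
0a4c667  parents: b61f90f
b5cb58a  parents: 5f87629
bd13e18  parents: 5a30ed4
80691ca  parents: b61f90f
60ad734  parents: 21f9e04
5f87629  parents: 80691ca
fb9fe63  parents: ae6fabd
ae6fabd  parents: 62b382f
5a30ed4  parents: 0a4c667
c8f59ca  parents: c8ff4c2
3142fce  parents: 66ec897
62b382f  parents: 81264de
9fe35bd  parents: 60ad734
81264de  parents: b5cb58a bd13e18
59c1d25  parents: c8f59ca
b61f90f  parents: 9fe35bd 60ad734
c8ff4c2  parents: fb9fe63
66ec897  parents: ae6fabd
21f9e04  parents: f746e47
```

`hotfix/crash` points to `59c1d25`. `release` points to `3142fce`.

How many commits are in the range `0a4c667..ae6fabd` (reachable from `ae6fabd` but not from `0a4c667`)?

Reachable from ae6fabd: {0a4c667, 21f9e04, 5a30ed4, 5f87629, 60ad734, 62b382f, 80691ca, 81264de, 9fe35bd, ae6fabd, b5cb58a, b61f90f, bd13e18, f746e47}.
Reachable from 0a4c667: {0a4c667, 21f9e04, 60ad734, 9fe35bd, b61f90f, f746e47}.
In ae6fabd's history but not 0a4c667's: {5a30ed4, 5f87629, 62b382f, 80691ca, 81264de, ae6fabd, b5cb58a, bd13e18} — 8 commits.

8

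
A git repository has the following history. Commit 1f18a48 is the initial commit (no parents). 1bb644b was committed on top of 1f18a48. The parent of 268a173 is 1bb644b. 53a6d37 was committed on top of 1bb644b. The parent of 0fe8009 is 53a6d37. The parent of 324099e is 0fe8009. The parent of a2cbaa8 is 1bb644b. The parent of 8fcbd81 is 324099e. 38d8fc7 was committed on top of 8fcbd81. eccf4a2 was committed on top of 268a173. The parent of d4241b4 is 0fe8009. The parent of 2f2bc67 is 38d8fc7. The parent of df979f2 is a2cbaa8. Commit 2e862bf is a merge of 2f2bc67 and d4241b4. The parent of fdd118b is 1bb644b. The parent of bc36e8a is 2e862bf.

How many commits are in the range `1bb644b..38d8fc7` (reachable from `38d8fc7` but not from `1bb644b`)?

Reachable from 38d8fc7: {0fe8009, 1bb644b, 1f18a48, 324099e, 38d8fc7, 53a6d37, 8fcbd81}.
Reachable from 1bb644b: {1bb644b, 1f18a48}.
In 38d8fc7's history but not 1bb644b's: {0fe8009, 324099e, 38d8fc7, 53a6d37, 8fcbd81} — 5 commits.

5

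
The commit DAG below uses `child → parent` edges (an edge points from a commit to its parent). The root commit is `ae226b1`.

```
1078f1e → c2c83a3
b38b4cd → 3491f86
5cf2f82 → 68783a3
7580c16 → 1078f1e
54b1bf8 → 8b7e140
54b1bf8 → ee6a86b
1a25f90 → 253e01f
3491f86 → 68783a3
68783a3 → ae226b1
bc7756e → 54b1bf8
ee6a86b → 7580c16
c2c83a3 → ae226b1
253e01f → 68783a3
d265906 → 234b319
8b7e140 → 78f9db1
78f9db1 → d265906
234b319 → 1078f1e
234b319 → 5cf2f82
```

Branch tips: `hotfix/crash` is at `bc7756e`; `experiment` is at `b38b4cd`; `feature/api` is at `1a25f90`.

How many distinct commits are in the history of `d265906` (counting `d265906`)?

7

Walking parent pointers from d265906: reachable set = {1078f1e, 234b319, 5cf2f82, 68783a3, ae226b1, c2c83a3, d265906}.
That is 7 commits.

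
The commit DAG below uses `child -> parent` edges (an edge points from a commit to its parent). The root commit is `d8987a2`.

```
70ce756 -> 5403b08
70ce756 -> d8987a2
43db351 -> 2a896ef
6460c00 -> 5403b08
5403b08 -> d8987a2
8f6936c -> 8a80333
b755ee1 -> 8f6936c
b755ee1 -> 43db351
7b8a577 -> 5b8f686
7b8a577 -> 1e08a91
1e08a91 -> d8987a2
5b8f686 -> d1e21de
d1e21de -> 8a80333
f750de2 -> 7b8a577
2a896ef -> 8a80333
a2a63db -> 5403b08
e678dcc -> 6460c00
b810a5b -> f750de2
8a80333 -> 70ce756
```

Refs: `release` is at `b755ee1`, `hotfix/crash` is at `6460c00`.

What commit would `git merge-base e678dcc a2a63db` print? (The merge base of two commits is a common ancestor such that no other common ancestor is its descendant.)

5403b08

Ancestors of e678dcc: {5403b08, 6460c00, d8987a2, e678dcc}.
Ancestors of a2a63db: {5403b08, a2a63db, d8987a2}.
Common ancestors: {5403b08, d8987a2}.
Among these, 5403b08 is not an ancestor of any other common ancestor — it is the merge base.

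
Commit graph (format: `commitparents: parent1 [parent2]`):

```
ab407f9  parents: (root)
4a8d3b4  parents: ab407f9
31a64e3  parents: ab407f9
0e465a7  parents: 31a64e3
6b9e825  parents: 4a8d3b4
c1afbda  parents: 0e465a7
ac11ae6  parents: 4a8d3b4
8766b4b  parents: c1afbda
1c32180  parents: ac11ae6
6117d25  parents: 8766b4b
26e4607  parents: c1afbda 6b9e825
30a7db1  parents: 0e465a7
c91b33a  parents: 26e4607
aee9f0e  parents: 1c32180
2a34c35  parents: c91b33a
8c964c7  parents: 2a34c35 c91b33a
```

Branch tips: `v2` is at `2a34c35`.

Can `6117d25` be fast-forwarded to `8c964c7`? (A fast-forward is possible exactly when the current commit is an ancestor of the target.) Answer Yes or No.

A fast-forward from 6117d25 to 8c964c7 is possible iff 6117d25 is an ancestor of 8c964c7.
Ancestors of 8c964c7: {0e465a7, 26e4607, 2a34c35, 31a64e3, 4a8d3b4, 6b9e825, 8c964c7, ab407f9, c1afbda, c91b33a}.
6117d25 is not among them, so fast-forward is not possible.

No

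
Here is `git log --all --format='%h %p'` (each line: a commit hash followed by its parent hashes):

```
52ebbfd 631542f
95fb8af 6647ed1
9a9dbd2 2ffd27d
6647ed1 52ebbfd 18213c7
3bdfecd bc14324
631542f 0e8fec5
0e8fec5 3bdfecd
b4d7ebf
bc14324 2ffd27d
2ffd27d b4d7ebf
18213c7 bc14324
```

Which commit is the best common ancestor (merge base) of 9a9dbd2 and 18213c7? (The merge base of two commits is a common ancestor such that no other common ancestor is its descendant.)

Ancestors of 9a9dbd2: {2ffd27d, 9a9dbd2, b4d7ebf}.
Ancestors of 18213c7: {18213c7, 2ffd27d, b4d7ebf, bc14324}.
Common ancestors: {2ffd27d, b4d7ebf}.
Among these, 2ffd27d is not an ancestor of any other common ancestor — it is the merge base.

2ffd27d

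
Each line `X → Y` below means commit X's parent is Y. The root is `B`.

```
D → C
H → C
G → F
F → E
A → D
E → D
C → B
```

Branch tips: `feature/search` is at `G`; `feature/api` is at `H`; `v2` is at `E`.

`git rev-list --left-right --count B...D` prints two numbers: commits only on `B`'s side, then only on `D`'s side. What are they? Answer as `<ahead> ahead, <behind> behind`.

Reachable from B: {B}.
Reachable from D: {B, C, D}.
Only in B's history (ahead): {} — 0.
Only in D's history (behind): {C, D} — 2.

0 ahead, 2 behind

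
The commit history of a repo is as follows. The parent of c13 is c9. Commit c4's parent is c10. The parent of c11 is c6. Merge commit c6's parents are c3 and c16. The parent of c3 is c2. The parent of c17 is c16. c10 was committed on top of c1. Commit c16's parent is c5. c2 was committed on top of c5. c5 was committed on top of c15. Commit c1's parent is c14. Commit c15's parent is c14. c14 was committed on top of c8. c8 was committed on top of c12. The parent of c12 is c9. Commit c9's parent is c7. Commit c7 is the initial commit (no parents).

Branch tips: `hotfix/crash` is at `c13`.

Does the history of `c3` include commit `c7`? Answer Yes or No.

Yes

Ancestors of c3 (commits reachable by following parents): {c12, c14, c15, c2, c3, c5, c7, c8, c9}.
c7 is in that set, so it is an ancestor of c3.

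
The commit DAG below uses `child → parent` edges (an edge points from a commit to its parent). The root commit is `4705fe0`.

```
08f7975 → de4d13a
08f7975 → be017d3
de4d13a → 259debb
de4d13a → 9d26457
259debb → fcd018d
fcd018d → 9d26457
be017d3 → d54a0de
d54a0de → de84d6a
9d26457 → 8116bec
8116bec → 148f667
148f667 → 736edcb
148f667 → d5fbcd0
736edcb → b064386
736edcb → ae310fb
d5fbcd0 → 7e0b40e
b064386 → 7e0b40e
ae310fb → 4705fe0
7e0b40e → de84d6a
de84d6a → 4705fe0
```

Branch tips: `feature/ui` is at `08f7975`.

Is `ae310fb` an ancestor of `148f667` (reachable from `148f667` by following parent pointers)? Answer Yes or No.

Yes

Ancestors of 148f667 (commits reachable by following parents): {148f667, 4705fe0, 736edcb, 7e0b40e, ae310fb, b064386, d5fbcd0, de84d6a}.
ae310fb is in that set, so it is an ancestor of 148f667.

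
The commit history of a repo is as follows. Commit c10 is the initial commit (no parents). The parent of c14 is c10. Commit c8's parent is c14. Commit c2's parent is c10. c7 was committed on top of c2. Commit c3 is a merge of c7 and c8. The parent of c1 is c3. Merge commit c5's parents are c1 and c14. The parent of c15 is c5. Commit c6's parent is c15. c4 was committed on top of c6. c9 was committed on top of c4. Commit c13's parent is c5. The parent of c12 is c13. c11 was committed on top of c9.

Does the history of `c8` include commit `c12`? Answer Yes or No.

Ancestors of c8: {c10, c14, c8}.
c12 is not in that set, so it is not an ancestor of c8.

No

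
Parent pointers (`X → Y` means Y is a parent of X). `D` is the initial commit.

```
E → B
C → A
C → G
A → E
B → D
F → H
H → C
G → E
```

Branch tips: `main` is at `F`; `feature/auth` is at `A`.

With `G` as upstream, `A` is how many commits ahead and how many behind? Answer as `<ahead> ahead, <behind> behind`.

Reachable from A: {A, B, D, E}.
Reachable from G: {B, D, E, G}.
Only in A's history (ahead): {A} — 1.
Only in G's history (behind): {G} — 1.

1 ahead, 1 behind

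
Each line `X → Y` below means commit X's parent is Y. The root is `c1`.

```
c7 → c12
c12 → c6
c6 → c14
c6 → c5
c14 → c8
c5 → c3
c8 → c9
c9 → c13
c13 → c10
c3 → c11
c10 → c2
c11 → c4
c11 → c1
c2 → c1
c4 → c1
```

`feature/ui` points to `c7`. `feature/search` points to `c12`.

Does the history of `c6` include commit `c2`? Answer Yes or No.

Ancestors of c6 (commits reachable by following parents): {c1, c10, c11, c13, c14, c2, c3, c4, c5, c6, c8, c9}.
c2 is in that set, so it is an ancestor of c6.

Yes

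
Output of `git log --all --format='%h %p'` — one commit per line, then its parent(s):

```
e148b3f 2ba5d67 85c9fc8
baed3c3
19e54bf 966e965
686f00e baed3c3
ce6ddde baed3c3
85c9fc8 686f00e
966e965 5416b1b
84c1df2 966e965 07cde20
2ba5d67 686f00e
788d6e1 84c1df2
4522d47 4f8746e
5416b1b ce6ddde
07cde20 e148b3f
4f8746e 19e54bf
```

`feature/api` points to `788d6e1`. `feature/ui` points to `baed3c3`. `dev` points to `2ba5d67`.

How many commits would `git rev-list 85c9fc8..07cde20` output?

3

Reachable from 07cde20: {07cde20, 2ba5d67, 686f00e, 85c9fc8, baed3c3, e148b3f}.
Reachable from 85c9fc8: {686f00e, 85c9fc8, baed3c3}.
In 07cde20's history but not 85c9fc8's: {07cde20, 2ba5d67, e148b3f} — 3 commits.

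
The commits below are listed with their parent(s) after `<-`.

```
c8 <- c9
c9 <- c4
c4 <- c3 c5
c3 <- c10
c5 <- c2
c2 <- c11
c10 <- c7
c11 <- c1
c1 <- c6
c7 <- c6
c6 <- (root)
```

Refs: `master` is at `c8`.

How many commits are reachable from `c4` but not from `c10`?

Reachable from c4: {c1, c10, c11, c2, c3, c4, c5, c6, c7}.
Reachable from c10: {c10, c6, c7}.
In c4's history but not c10's: {c1, c11, c2, c3, c4, c5} — 6 commits.

6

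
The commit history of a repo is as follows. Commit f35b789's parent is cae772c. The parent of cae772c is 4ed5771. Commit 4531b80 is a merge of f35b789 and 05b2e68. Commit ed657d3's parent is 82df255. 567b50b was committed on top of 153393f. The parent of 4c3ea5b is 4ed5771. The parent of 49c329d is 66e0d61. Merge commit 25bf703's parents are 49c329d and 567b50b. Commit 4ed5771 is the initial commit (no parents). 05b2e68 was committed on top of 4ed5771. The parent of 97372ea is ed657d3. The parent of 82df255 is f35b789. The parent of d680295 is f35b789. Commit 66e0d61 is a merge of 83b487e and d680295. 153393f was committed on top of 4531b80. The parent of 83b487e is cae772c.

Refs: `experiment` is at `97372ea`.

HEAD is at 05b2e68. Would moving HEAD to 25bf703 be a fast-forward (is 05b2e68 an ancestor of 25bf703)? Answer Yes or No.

Yes

A fast-forward from 05b2e68 to 25bf703 is possible iff 05b2e68 is an ancestor of 25bf703.
Ancestors of 25bf703: {05b2e68, 153393f, 25bf703, 4531b80, 49c329d, 4ed5771, 567b50b, 66e0d61, 83b487e, cae772c, d680295, f35b789}.
05b2e68 is among them, so fast-forward is possible.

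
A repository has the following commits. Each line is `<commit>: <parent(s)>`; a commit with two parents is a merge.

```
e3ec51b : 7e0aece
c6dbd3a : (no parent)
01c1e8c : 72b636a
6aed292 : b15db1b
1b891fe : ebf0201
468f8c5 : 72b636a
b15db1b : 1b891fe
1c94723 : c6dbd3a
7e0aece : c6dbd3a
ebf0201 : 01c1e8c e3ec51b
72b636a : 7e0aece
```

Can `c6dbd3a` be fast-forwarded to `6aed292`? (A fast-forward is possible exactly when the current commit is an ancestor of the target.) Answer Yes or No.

Yes

A fast-forward from c6dbd3a to 6aed292 is possible iff c6dbd3a is an ancestor of 6aed292.
Ancestors of 6aed292: {01c1e8c, 1b891fe, 6aed292, 72b636a, 7e0aece, b15db1b, c6dbd3a, e3ec51b, ebf0201}.
c6dbd3a is among them, so fast-forward is possible.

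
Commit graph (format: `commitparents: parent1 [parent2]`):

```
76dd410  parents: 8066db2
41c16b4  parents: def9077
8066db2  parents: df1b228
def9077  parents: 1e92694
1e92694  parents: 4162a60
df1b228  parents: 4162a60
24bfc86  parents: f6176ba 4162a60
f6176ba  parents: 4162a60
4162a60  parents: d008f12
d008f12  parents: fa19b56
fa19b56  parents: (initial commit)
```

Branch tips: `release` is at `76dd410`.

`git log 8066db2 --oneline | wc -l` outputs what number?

Walking parent pointers from 8066db2: reachable set = {4162a60, 8066db2, d008f12, df1b228, fa19b56}.
That is 5 commits.

5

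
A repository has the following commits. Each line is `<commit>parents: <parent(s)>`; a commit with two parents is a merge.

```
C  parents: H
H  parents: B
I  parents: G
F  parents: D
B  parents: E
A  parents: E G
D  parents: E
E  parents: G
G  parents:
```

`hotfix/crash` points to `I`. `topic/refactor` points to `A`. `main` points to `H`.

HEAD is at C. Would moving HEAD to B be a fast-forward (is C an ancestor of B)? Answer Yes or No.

A fast-forward from C to B is possible iff C is an ancestor of B.
Ancestors of B: {B, E, G}.
C is not among them, so fast-forward is not possible.

No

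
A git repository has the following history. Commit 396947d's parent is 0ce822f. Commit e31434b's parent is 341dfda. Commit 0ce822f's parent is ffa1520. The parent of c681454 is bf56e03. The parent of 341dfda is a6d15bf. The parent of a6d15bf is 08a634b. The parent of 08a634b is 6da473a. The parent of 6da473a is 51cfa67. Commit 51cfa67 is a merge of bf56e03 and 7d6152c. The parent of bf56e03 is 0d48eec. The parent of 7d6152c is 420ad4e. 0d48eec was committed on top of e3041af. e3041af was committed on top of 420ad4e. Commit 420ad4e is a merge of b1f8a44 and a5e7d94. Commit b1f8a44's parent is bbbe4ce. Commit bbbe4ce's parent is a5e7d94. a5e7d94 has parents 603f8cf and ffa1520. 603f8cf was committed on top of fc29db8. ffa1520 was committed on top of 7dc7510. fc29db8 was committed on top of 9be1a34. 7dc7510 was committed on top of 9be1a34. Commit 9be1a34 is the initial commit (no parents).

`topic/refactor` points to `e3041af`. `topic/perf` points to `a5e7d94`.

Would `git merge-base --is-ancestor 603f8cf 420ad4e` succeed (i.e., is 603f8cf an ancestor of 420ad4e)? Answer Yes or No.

Yes

Ancestors of 420ad4e (commits reachable by following parents): {420ad4e, 603f8cf, 7dc7510, 9be1a34, a5e7d94, b1f8a44, bbbe4ce, fc29db8, ffa1520}.
603f8cf is in that set, so it is an ancestor of 420ad4e.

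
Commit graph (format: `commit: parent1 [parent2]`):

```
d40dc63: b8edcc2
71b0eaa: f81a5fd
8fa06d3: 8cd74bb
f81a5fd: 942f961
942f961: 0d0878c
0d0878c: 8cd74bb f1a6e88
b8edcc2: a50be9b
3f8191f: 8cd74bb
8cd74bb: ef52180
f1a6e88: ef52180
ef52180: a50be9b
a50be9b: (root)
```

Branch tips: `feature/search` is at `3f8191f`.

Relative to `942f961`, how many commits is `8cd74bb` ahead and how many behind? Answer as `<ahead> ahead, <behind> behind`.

Reachable from 8cd74bb: {8cd74bb, a50be9b, ef52180}.
Reachable from 942f961: {0d0878c, 8cd74bb, 942f961, a50be9b, ef52180, f1a6e88}.
Only in 8cd74bb's history (ahead): {} — 0.
Only in 942f961's history (behind): {0d0878c, 942f961, f1a6e88} — 3.

0 ahead, 3 behind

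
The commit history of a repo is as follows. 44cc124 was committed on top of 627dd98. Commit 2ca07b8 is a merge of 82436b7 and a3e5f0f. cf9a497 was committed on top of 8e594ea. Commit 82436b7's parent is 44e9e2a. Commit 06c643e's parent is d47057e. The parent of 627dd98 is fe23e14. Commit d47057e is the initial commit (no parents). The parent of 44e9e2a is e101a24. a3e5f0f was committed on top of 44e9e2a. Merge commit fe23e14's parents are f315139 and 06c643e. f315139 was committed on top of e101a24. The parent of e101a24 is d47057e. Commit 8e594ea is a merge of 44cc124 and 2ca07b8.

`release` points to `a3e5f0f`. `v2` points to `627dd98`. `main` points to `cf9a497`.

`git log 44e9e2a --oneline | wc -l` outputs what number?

3

Walking parent pointers from 44e9e2a: reachable set = {44e9e2a, d47057e, e101a24}.
That is 3 commits.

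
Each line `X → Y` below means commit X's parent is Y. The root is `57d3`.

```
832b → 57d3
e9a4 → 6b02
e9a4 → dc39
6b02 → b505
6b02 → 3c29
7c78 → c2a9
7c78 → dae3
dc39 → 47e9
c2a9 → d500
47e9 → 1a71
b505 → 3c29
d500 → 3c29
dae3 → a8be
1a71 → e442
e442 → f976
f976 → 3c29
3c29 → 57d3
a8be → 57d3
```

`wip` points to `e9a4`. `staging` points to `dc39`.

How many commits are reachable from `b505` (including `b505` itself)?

Walking parent pointers from b505: reachable set = {3c29, 57d3, b505}.
That is 3 commits.

3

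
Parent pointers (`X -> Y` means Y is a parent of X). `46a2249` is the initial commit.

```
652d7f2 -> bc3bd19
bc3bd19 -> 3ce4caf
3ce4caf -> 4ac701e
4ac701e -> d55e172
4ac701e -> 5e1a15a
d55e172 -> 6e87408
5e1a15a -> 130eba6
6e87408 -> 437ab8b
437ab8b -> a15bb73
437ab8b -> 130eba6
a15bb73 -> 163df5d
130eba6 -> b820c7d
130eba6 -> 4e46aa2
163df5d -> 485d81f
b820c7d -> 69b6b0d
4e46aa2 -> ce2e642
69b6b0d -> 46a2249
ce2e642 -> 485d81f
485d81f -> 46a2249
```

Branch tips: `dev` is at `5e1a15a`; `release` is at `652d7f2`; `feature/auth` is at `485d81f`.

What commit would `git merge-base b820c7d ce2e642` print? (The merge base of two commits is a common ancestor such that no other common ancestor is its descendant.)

46a2249

Ancestors of b820c7d: {46a2249, 69b6b0d, b820c7d}.
Ancestors of ce2e642: {46a2249, 485d81f, ce2e642}.
Common ancestors: {46a2249}.
The only common ancestor is 46a2249, so it is the merge base.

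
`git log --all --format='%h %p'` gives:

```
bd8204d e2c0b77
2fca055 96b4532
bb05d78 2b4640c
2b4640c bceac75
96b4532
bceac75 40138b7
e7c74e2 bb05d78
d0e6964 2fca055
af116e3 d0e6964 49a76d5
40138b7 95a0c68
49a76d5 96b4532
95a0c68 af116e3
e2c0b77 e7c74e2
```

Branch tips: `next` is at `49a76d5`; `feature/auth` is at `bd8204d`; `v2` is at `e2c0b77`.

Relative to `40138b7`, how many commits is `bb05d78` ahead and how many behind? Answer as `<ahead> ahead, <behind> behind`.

Reachable from bb05d78: {2b4640c, 2fca055, 40138b7, 49a76d5, 95a0c68, 96b4532, af116e3, bb05d78, bceac75, d0e6964}.
Reachable from 40138b7: {2fca055, 40138b7, 49a76d5, 95a0c68, 96b4532, af116e3, d0e6964}.
Only in bb05d78's history (ahead): {2b4640c, bb05d78, bceac75} — 3.
Only in 40138b7's history (behind): {} — 0.

3 ahead, 0 behind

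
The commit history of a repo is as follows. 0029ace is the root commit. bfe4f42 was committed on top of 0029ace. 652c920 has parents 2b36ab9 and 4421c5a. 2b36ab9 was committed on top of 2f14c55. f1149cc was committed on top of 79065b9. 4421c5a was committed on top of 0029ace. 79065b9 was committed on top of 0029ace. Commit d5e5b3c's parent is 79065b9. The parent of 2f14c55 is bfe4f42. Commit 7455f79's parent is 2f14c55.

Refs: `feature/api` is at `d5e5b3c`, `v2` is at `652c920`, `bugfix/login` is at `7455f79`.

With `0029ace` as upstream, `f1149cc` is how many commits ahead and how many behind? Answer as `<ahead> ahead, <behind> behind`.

Reachable from f1149cc: {0029ace, 79065b9, f1149cc}.
Reachable from 0029ace: {0029ace}.
Only in f1149cc's history (ahead): {79065b9, f1149cc} — 2.
Only in 0029ace's history (behind): {} — 0.

2 ahead, 0 behind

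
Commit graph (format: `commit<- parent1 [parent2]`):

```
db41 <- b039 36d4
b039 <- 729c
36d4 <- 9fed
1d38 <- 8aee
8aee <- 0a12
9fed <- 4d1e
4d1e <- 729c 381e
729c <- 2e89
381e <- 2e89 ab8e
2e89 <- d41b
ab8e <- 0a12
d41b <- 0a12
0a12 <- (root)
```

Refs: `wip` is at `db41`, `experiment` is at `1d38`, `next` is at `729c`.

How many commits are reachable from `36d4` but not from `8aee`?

8

Reachable from 36d4: {0a12, 2e89, 36d4, 381e, 4d1e, 729c, 9fed, ab8e, d41b}.
Reachable from 8aee: {0a12, 8aee}.
In 36d4's history but not 8aee's: {2e89, 36d4, 381e, 4d1e, 729c, 9fed, ab8e, d41b} — 8 commits.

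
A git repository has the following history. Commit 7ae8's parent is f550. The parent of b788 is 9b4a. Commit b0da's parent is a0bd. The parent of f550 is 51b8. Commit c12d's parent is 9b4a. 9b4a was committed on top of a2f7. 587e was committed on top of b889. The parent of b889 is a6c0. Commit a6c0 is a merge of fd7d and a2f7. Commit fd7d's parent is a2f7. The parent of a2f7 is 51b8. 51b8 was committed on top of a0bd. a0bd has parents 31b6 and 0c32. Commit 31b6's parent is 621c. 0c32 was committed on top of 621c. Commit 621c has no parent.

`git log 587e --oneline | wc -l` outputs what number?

Walking parent pointers from 587e: reachable set = {0c32, 31b6, 51b8, 587e, 621c, a0bd, a2f7, a6c0, b889, fd7d}.
That is 10 commits.

10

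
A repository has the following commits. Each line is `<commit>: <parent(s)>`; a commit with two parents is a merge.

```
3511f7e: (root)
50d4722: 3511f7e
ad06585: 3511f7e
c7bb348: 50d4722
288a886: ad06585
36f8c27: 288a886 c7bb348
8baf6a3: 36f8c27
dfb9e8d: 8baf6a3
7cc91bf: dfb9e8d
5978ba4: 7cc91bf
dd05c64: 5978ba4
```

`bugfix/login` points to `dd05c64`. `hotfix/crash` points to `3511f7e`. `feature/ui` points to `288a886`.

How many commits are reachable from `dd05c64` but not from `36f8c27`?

Reachable from dd05c64: {288a886, 3511f7e, 36f8c27, 50d4722, 5978ba4, 7cc91bf, 8baf6a3, ad06585, c7bb348, dd05c64, dfb9e8d}.
Reachable from 36f8c27: {288a886, 3511f7e, 36f8c27, 50d4722, ad06585, c7bb348}.
In dd05c64's history but not 36f8c27's: {5978ba4, 7cc91bf, 8baf6a3, dd05c64, dfb9e8d} — 5 commits.

5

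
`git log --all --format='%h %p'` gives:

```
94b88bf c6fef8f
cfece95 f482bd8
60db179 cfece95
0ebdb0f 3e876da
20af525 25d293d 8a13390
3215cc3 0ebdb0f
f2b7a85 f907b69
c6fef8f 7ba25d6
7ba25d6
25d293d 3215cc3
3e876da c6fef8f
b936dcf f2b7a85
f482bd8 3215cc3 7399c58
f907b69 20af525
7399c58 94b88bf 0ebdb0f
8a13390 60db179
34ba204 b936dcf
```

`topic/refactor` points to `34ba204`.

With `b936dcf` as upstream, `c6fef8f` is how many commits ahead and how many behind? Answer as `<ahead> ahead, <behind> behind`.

Reachable from c6fef8f: {7ba25d6, c6fef8f}.
Reachable from b936dcf: {0ebdb0f, 20af525, 25d293d, 3215cc3, 3e876da, 60db179, 7399c58, 7ba25d6, 8a13390, 94b88bf, b936dcf, c6fef8f, cfece95, f2b7a85, f482bd8, f907b69}.
Only in c6fef8f's history (ahead): {} — 0.
Only in b936dcf's history (behind): {0ebdb0f, 20af525, 25d293d, 3215cc3, 3e876da, 60db179, 7399c58, 8a13390, 94b88bf, b936dcf, cfece95, f2b7a85, f482bd8, f907b69} — 14.

0 ahead, 14 behind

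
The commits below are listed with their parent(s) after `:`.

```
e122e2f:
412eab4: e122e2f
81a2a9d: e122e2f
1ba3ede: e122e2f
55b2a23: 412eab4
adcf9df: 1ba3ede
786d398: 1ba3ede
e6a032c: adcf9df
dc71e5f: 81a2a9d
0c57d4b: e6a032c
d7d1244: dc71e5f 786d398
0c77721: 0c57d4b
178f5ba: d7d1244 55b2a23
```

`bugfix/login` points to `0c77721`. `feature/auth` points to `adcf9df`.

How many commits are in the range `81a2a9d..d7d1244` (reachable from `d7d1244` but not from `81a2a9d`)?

Reachable from d7d1244: {1ba3ede, 786d398, 81a2a9d, d7d1244, dc71e5f, e122e2f}.
Reachable from 81a2a9d: {81a2a9d, e122e2f}.
In d7d1244's history but not 81a2a9d's: {1ba3ede, 786d398, d7d1244, dc71e5f} — 4 commits.

4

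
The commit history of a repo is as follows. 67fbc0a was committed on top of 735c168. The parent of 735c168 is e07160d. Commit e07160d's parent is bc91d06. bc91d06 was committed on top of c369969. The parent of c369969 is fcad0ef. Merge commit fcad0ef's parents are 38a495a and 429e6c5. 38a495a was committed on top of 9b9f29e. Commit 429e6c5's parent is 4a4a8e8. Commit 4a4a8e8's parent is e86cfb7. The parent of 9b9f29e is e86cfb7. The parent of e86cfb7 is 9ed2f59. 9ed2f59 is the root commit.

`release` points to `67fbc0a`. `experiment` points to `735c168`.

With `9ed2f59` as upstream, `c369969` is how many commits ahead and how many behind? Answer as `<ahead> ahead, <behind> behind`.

Reachable from c369969: {38a495a, 429e6c5, 4a4a8e8, 9b9f29e, 9ed2f59, c369969, e86cfb7, fcad0ef}.
Reachable from 9ed2f59: {9ed2f59}.
Only in c369969's history (ahead): {38a495a, 429e6c5, 4a4a8e8, 9b9f29e, c369969, e86cfb7, fcad0ef} — 7.
Only in 9ed2f59's history (behind): {} — 0.

7 ahead, 0 behind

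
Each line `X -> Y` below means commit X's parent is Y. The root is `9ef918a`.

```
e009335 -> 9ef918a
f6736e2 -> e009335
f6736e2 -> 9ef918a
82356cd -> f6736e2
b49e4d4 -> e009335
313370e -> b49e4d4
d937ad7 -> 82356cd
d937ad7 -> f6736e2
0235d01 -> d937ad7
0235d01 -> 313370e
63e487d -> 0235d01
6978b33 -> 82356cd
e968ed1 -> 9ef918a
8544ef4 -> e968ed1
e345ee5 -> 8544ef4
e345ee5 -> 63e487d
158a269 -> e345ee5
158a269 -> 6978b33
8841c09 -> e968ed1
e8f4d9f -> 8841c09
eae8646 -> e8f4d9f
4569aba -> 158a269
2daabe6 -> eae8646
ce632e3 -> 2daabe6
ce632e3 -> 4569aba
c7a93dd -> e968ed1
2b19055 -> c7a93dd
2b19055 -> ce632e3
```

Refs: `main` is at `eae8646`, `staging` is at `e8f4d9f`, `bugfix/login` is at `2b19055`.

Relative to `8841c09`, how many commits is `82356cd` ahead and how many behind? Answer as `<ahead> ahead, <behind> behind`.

3 ahead, 2 behind

Reachable from 82356cd: {82356cd, 9ef918a, e009335, f6736e2}.
Reachable from 8841c09: {8841c09, 9ef918a, e968ed1}.
Only in 82356cd's history (ahead): {82356cd, e009335, f6736e2} — 3.
Only in 8841c09's history (behind): {8841c09, e968ed1} — 2.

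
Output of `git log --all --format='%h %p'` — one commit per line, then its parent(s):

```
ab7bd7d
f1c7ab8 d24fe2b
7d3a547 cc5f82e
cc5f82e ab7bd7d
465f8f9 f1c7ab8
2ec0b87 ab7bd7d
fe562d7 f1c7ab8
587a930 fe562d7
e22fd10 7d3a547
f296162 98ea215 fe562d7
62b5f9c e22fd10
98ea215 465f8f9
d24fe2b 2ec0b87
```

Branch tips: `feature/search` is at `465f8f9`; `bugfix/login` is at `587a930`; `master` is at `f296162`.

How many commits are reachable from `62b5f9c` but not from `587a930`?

Reachable from 62b5f9c: {62b5f9c, 7d3a547, ab7bd7d, cc5f82e, e22fd10}.
Reachable from 587a930: {2ec0b87, 587a930, ab7bd7d, d24fe2b, f1c7ab8, fe562d7}.
In 62b5f9c's history but not 587a930's: {62b5f9c, 7d3a547, cc5f82e, e22fd10} — 4 commits.

4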